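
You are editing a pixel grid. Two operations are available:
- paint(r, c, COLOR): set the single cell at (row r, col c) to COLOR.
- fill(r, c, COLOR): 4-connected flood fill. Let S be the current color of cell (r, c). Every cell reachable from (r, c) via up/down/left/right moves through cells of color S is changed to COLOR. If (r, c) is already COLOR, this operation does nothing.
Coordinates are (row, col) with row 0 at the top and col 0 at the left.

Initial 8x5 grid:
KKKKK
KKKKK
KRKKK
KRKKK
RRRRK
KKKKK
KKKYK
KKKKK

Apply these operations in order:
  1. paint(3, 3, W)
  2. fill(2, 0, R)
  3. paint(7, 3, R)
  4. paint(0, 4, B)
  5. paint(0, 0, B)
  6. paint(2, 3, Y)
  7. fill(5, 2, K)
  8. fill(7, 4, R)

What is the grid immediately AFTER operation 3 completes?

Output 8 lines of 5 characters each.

After op 1 paint(3,3,W):
KKKKK
KKKKK
KRKKK
KRKWK
RRRRK
KKKKK
KKKYK
KKKKK
After op 2 fill(2,0,R) [32 cells changed]:
RRRRR
RRRRR
RRRRR
RRRWR
RRRRR
RRRRR
RRRYR
RRRRR
After op 3 paint(7,3,R):
RRRRR
RRRRR
RRRRR
RRRWR
RRRRR
RRRRR
RRRYR
RRRRR

Answer: RRRRR
RRRRR
RRRRR
RRRWR
RRRRR
RRRRR
RRRYR
RRRRR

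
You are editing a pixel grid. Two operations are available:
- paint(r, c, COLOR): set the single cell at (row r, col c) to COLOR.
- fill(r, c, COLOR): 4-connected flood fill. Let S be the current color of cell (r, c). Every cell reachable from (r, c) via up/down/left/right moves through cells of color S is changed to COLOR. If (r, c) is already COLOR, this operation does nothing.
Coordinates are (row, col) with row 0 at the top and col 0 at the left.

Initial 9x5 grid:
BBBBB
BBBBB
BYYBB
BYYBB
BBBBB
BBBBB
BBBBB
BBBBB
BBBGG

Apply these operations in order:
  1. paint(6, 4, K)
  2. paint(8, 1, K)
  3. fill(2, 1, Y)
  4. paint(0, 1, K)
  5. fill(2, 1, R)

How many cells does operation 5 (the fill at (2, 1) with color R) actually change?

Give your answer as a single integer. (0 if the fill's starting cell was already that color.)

After op 1 paint(6,4,K):
BBBBB
BBBBB
BYYBB
BYYBB
BBBBB
BBBBB
BBBBK
BBBBB
BBBGG
After op 2 paint(8,1,K):
BBBBB
BBBBB
BYYBB
BYYBB
BBBBB
BBBBB
BBBBK
BBBBB
BKBGG
After op 3 fill(2,1,Y) [0 cells changed]:
BBBBB
BBBBB
BYYBB
BYYBB
BBBBB
BBBBB
BBBBK
BBBBB
BKBGG
After op 4 paint(0,1,K):
BKBBB
BBBBB
BYYBB
BYYBB
BBBBB
BBBBB
BBBBK
BBBBB
BKBGG
After op 5 fill(2,1,R) [4 cells changed]:
BKBBB
BBBBB
BRRBB
BRRBB
BBBBB
BBBBB
BBBBK
BBBBB
BKBGG

Answer: 4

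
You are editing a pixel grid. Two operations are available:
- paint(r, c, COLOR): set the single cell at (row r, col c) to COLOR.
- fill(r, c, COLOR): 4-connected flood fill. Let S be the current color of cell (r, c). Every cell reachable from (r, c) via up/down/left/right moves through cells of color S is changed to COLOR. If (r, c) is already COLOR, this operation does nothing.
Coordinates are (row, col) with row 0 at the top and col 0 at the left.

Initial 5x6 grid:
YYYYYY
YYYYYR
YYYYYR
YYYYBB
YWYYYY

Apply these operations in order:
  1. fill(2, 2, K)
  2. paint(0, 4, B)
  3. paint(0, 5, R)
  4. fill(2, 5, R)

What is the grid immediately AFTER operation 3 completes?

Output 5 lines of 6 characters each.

Answer: KKKKBR
KKKKKR
KKKKKR
KKKKBB
KWKKKK

Derivation:
After op 1 fill(2,2,K) [25 cells changed]:
KKKKKK
KKKKKR
KKKKKR
KKKKBB
KWKKKK
After op 2 paint(0,4,B):
KKKKBK
KKKKKR
KKKKKR
KKKKBB
KWKKKK
After op 3 paint(0,5,R):
KKKKBR
KKKKKR
KKKKKR
KKKKBB
KWKKKK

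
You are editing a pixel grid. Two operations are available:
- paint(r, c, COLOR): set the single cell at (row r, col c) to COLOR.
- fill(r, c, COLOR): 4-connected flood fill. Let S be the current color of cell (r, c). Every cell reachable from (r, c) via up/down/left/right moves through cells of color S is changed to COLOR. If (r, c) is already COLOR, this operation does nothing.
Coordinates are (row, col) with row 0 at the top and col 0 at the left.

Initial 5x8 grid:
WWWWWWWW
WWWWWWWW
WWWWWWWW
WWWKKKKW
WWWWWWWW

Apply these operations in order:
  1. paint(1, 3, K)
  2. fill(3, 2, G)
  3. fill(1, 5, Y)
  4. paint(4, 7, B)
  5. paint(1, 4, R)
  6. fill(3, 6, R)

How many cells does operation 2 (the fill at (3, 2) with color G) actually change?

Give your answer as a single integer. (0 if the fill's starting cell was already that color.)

Answer: 35

Derivation:
After op 1 paint(1,3,K):
WWWWWWWW
WWWKWWWW
WWWWWWWW
WWWKKKKW
WWWWWWWW
After op 2 fill(3,2,G) [35 cells changed]:
GGGGGGGG
GGGKGGGG
GGGGGGGG
GGGKKKKG
GGGGGGGG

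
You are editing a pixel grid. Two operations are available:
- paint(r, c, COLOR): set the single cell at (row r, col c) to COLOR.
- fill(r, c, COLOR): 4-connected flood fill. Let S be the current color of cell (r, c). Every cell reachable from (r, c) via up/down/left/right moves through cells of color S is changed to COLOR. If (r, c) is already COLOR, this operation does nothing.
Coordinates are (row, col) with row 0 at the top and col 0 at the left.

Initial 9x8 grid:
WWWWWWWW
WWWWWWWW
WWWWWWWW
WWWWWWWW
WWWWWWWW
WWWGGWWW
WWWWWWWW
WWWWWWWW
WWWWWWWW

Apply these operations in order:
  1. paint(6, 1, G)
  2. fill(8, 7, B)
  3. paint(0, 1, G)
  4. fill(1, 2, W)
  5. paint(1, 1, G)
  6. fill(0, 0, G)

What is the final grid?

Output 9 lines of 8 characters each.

Answer: GGGGGGGG
GGGGGGGG
GGGGGGGG
GGGGGGGG
GGGGGGGG
GGGGGGGG
GGGGGGGG
GGGGGGGG
GGGGGGGG

Derivation:
After op 1 paint(6,1,G):
WWWWWWWW
WWWWWWWW
WWWWWWWW
WWWWWWWW
WWWWWWWW
WWWGGWWW
WGWWWWWW
WWWWWWWW
WWWWWWWW
After op 2 fill(8,7,B) [69 cells changed]:
BBBBBBBB
BBBBBBBB
BBBBBBBB
BBBBBBBB
BBBBBBBB
BBBGGBBB
BGBBBBBB
BBBBBBBB
BBBBBBBB
After op 3 paint(0,1,G):
BGBBBBBB
BBBBBBBB
BBBBBBBB
BBBBBBBB
BBBBBBBB
BBBGGBBB
BGBBBBBB
BBBBBBBB
BBBBBBBB
After op 4 fill(1,2,W) [68 cells changed]:
WGWWWWWW
WWWWWWWW
WWWWWWWW
WWWWWWWW
WWWWWWWW
WWWGGWWW
WGWWWWWW
WWWWWWWW
WWWWWWWW
After op 5 paint(1,1,G):
WGWWWWWW
WGWWWWWW
WWWWWWWW
WWWWWWWW
WWWWWWWW
WWWGGWWW
WGWWWWWW
WWWWWWWW
WWWWWWWW
After op 6 fill(0,0,G) [67 cells changed]:
GGGGGGGG
GGGGGGGG
GGGGGGGG
GGGGGGGG
GGGGGGGG
GGGGGGGG
GGGGGGGG
GGGGGGGG
GGGGGGGG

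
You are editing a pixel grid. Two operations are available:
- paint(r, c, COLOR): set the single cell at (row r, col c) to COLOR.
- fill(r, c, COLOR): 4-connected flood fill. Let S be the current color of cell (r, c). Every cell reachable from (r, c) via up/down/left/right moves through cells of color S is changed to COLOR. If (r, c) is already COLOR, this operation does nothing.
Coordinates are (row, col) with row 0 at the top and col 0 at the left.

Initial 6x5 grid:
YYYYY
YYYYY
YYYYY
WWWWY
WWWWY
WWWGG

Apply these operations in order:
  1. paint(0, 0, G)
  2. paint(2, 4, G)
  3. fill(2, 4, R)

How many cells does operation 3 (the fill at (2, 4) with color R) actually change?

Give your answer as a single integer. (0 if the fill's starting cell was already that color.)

After op 1 paint(0,0,G):
GYYYY
YYYYY
YYYYY
WWWWY
WWWWY
WWWGG
After op 2 paint(2,4,G):
GYYYY
YYYYY
YYYYG
WWWWY
WWWWY
WWWGG
After op 3 fill(2,4,R) [1 cells changed]:
GYYYY
YYYYY
YYYYR
WWWWY
WWWWY
WWWGG

Answer: 1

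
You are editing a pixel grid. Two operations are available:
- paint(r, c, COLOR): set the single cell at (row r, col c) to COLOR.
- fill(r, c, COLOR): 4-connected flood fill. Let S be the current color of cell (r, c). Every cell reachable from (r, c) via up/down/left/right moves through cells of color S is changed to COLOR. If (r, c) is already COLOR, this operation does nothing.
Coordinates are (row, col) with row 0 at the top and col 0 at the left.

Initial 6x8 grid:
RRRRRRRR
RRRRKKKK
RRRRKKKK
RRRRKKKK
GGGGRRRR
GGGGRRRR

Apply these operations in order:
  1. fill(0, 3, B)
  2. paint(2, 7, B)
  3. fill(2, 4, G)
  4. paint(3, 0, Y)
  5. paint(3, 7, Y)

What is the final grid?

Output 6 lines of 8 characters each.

Answer: BBBBBBBB
BBBBGGGG
BBBBGGGB
YBBBGGGY
GGGGRRRR
GGGGRRRR

Derivation:
After op 1 fill(0,3,B) [20 cells changed]:
BBBBBBBB
BBBBKKKK
BBBBKKKK
BBBBKKKK
GGGGRRRR
GGGGRRRR
After op 2 paint(2,7,B):
BBBBBBBB
BBBBKKKK
BBBBKKKB
BBBBKKKK
GGGGRRRR
GGGGRRRR
After op 3 fill(2,4,G) [11 cells changed]:
BBBBBBBB
BBBBGGGG
BBBBGGGB
BBBBGGGG
GGGGRRRR
GGGGRRRR
After op 4 paint(3,0,Y):
BBBBBBBB
BBBBGGGG
BBBBGGGB
YBBBGGGG
GGGGRRRR
GGGGRRRR
After op 5 paint(3,7,Y):
BBBBBBBB
BBBBGGGG
BBBBGGGB
YBBBGGGY
GGGGRRRR
GGGGRRRR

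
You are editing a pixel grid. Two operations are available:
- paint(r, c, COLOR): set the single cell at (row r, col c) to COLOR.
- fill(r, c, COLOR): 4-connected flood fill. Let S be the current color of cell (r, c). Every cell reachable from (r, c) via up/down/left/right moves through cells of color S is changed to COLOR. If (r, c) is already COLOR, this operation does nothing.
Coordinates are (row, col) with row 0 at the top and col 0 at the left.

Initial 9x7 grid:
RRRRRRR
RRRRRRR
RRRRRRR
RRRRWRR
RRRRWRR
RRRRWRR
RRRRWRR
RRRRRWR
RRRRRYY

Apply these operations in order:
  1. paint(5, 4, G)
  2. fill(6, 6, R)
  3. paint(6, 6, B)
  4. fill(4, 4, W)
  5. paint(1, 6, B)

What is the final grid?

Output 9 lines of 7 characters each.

After op 1 paint(5,4,G):
RRRRRRR
RRRRRRR
RRRRRRR
RRRRWRR
RRRRWRR
RRRRGRR
RRRRWRR
RRRRRWR
RRRRRYY
After op 2 fill(6,6,R) [0 cells changed]:
RRRRRRR
RRRRRRR
RRRRRRR
RRRRWRR
RRRRWRR
RRRRGRR
RRRRWRR
RRRRRWR
RRRRRYY
After op 3 paint(6,6,B):
RRRRRRR
RRRRRRR
RRRRRRR
RRRRWRR
RRRRWRR
RRRRGRR
RRRRWRB
RRRRRWR
RRRRRYY
After op 4 fill(4,4,W) [0 cells changed]:
RRRRRRR
RRRRRRR
RRRRRRR
RRRRWRR
RRRRWRR
RRRRGRR
RRRRWRB
RRRRRWR
RRRRRYY
After op 5 paint(1,6,B):
RRRRRRR
RRRRRRB
RRRRRRR
RRRRWRR
RRRRWRR
RRRRGRR
RRRRWRB
RRRRRWR
RRRRRYY

Answer: RRRRRRR
RRRRRRB
RRRRRRR
RRRRWRR
RRRRWRR
RRRRGRR
RRRRWRB
RRRRRWR
RRRRRYY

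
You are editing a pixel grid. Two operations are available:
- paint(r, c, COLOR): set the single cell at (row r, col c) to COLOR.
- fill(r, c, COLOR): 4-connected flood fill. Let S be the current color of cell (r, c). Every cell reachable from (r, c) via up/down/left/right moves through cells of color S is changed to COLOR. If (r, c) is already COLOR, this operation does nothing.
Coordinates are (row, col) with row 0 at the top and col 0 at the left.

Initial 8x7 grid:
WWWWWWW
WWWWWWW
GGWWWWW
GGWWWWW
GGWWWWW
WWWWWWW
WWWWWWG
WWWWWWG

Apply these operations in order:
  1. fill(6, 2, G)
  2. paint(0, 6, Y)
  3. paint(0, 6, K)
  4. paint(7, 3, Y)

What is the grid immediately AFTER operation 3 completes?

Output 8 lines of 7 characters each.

After op 1 fill(6,2,G) [48 cells changed]:
GGGGGGG
GGGGGGG
GGGGGGG
GGGGGGG
GGGGGGG
GGGGGGG
GGGGGGG
GGGGGGG
After op 2 paint(0,6,Y):
GGGGGGY
GGGGGGG
GGGGGGG
GGGGGGG
GGGGGGG
GGGGGGG
GGGGGGG
GGGGGGG
After op 3 paint(0,6,K):
GGGGGGK
GGGGGGG
GGGGGGG
GGGGGGG
GGGGGGG
GGGGGGG
GGGGGGG
GGGGGGG

Answer: GGGGGGK
GGGGGGG
GGGGGGG
GGGGGGG
GGGGGGG
GGGGGGG
GGGGGGG
GGGGGGG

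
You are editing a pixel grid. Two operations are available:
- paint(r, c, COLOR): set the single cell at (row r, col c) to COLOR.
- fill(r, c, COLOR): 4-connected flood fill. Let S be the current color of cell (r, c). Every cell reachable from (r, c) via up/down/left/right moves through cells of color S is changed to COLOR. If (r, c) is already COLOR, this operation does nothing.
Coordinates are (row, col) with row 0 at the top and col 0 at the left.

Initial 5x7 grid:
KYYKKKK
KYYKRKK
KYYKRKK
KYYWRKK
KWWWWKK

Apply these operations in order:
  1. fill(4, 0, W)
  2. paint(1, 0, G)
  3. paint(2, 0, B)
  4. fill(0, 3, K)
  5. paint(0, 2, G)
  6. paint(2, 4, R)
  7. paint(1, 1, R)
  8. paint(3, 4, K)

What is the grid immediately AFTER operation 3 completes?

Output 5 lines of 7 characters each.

Answer: WYYKKKK
GYYKRKK
BYYKRKK
WYYWRKK
WWWWWKK

Derivation:
After op 1 fill(4,0,W) [5 cells changed]:
WYYKKKK
WYYKRKK
WYYKRKK
WYYWRKK
WWWWWKK
After op 2 paint(1,0,G):
WYYKKKK
GYYKRKK
WYYKRKK
WYYWRKK
WWWWWKK
After op 3 paint(2,0,B):
WYYKKKK
GYYKRKK
BYYKRKK
WYYWRKK
WWWWWKK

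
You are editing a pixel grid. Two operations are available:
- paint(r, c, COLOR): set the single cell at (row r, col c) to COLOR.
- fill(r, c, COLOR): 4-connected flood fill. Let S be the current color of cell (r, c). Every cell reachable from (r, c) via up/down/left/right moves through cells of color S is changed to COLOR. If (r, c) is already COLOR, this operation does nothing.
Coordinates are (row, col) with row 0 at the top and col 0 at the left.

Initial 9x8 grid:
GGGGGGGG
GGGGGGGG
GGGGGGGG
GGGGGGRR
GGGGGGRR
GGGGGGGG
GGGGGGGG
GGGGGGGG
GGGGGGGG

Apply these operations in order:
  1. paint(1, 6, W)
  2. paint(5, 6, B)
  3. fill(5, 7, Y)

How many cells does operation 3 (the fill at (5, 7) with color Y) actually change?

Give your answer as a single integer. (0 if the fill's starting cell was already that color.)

Answer: 66

Derivation:
After op 1 paint(1,6,W):
GGGGGGGG
GGGGGGWG
GGGGGGGG
GGGGGGRR
GGGGGGRR
GGGGGGGG
GGGGGGGG
GGGGGGGG
GGGGGGGG
After op 2 paint(5,6,B):
GGGGGGGG
GGGGGGWG
GGGGGGGG
GGGGGGRR
GGGGGGRR
GGGGGGBG
GGGGGGGG
GGGGGGGG
GGGGGGGG
After op 3 fill(5,7,Y) [66 cells changed]:
YYYYYYYY
YYYYYYWY
YYYYYYYY
YYYYYYRR
YYYYYYRR
YYYYYYBY
YYYYYYYY
YYYYYYYY
YYYYYYYY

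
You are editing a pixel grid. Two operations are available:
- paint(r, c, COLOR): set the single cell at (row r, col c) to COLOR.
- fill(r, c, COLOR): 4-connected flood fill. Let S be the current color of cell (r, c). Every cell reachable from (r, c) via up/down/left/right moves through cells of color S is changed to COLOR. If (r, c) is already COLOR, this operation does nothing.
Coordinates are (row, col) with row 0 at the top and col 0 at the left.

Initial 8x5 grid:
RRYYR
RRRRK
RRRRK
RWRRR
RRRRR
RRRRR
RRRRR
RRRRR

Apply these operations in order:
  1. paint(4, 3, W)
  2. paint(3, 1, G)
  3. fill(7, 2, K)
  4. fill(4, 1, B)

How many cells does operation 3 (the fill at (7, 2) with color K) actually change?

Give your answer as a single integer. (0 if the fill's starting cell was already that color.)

After op 1 paint(4,3,W):
RRYYR
RRRRK
RRRRK
RWRRR
RRRWR
RRRRR
RRRRR
RRRRR
After op 2 paint(3,1,G):
RRYYR
RRRRK
RRRRK
RGRRR
RRRWR
RRRRR
RRRRR
RRRRR
After op 3 fill(7,2,K) [33 cells changed]:
KKYYR
KKKKK
KKKKK
KGKKK
KKKWK
KKKKK
KKKKK
KKKKK

Answer: 33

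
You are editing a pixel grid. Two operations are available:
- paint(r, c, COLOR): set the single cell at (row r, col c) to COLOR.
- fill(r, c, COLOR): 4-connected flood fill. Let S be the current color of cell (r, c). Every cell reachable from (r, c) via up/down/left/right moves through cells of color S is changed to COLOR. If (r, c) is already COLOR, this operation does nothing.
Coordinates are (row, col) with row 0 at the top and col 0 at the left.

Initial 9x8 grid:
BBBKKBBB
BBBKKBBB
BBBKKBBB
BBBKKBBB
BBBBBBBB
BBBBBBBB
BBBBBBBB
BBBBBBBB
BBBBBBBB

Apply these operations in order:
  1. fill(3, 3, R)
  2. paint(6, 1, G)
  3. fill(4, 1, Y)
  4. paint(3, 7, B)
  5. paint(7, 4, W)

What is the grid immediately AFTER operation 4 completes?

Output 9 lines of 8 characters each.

After op 1 fill(3,3,R) [8 cells changed]:
BBBRRBBB
BBBRRBBB
BBBRRBBB
BBBRRBBB
BBBBBBBB
BBBBBBBB
BBBBBBBB
BBBBBBBB
BBBBBBBB
After op 2 paint(6,1,G):
BBBRRBBB
BBBRRBBB
BBBRRBBB
BBBRRBBB
BBBBBBBB
BBBBBBBB
BGBBBBBB
BBBBBBBB
BBBBBBBB
After op 3 fill(4,1,Y) [63 cells changed]:
YYYRRYYY
YYYRRYYY
YYYRRYYY
YYYRRYYY
YYYYYYYY
YYYYYYYY
YGYYYYYY
YYYYYYYY
YYYYYYYY
After op 4 paint(3,7,B):
YYYRRYYY
YYYRRYYY
YYYRRYYY
YYYRRYYB
YYYYYYYY
YYYYYYYY
YGYYYYYY
YYYYYYYY
YYYYYYYY

Answer: YYYRRYYY
YYYRRYYY
YYYRRYYY
YYYRRYYB
YYYYYYYY
YYYYYYYY
YGYYYYYY
YYYYYYYY
YYYYYYYY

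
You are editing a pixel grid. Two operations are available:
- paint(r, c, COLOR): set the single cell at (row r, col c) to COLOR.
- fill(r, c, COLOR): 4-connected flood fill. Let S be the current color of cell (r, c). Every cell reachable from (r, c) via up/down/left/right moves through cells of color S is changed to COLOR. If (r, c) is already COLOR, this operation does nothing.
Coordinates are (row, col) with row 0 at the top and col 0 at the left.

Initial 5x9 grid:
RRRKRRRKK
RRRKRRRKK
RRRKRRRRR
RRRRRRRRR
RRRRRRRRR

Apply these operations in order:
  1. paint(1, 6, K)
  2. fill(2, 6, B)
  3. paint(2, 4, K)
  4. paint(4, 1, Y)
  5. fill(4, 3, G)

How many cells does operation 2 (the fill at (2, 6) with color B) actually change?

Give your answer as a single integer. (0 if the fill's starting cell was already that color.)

Answer: 37

Derivation:
After op 1 paint(1,6,K):
RRRKRRRKK
RRRKRRKKK
RRRKRRRRR
RRRRRRRRR
RRRRRRRRR
After op 2 fill(2,6,B) [37 cells changed]:
BBBKBBBKK
BBBKBBKKK
BBBKBBBBB
BBBBBBBBB
BBBBBBBBB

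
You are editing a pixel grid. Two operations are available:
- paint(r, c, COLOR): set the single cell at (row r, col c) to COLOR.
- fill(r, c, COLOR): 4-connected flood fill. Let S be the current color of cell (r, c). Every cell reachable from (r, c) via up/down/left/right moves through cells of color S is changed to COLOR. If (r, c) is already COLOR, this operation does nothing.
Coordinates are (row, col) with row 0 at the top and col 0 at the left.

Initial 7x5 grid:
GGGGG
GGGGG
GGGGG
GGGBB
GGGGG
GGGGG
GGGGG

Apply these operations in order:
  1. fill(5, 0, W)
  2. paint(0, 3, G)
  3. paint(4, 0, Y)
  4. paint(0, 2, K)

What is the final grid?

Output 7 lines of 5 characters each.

After op 1 fill(5,0,W) [33 cells changed]:
WWWWW
WWWWW
WWWWW
WWWBB
WWWWW
WWWWW
WWWWW
After op 2 paint(0,3,G):
WWWGW
WWWWW
WWWWW
WWWBB
WWWWW
WWWWW
WWWWW
After op 3 paint(4,0,Y):
WWWGW
WWWWW
WWWWW
WWWBB
YWWWW
WWWWW
WWWWW
After op 4 paint(0,2,K):
WWKGW
WWWWW
WWWWW
WWWBB
YWWWW
WWWWW
WWWWW

Answer: WWKGW
WWWWW
WWWWW
WWWBB
YWWWW
WWWWW
WWWWW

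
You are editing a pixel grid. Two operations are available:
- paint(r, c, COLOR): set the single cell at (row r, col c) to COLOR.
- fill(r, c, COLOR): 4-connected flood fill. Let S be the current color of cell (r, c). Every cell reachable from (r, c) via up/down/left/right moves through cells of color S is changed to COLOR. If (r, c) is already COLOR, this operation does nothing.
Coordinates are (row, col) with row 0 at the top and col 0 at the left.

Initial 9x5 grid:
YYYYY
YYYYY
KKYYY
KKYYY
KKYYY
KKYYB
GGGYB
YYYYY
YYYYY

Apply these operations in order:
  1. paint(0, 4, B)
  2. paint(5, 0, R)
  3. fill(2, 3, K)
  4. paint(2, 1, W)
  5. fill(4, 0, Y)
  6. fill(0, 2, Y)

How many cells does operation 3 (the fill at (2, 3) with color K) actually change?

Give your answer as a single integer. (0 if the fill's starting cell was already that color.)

Answer: 31

Derivation:
After op 1 paint(0,4,B):
YYYYB
YYYYY
KKYYY
KKYYY
KKYYY
KKYYB
GGGYB
YYYYY
YYYYY
After op 2 paint(5,0,R):
YYYYB
YYYYY
KKYYY
KKYYY
KKYYY
RKYYB
GGGYB
YYYYY
YYYYY
After op 3 fill(2,3,K) [31 cells changed]:
KKKKB
KKKKK
KKKKK
KKKKK
KKKKK
RKKKB
GGGKB
KKKKK
KKKKK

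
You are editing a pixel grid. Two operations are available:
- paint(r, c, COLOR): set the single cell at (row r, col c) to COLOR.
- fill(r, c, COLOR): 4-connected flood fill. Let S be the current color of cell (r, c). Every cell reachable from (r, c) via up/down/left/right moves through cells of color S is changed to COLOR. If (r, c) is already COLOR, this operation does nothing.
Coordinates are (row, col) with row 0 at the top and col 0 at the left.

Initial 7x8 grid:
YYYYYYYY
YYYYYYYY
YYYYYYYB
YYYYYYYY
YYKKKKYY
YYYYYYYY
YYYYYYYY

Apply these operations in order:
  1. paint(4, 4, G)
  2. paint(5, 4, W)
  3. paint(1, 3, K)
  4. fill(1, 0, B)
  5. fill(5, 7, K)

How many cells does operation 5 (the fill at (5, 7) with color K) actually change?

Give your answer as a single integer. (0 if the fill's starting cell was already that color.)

Answer: 50

Derivation:
After op 1 paint(4,4,G):
YYYYYYYY
YYYYYYYY
YYYYYYYB
YYYYYYYY
YYKKGKYY
YYYYYYYY
YYYYYYYY
After op 2 paint(5,4,W):
YYYYYYYY
YYYYYYYY
YYYYYYYB
YYYYYYYY
YYKKGKYY
YYYYWYYY
YYYYYYYY
After op 3 paint(1,3,K):
YYYYYYYY
YYYKYYYY
YYYYYYYB
YYYYYYYY
YYKKGKYY
YYYYWYYY
YYYYYYYY
After op 4 fill(1,0,B) [49 cells changed]:
BBBBBBBB
BBBKBBBB
BBBBBBBB
BBBBBBBB
BBKKGKBB
BBBBWBBB
BBBBBBBB
After op 5 fill(5,7,K) [50 cells changed]:
KKKKKKKK
KKKKKKKK
KKKKKKKK
KKKKKKKK
KKKKGKKK
KKKKWKKK
KKKKKKKK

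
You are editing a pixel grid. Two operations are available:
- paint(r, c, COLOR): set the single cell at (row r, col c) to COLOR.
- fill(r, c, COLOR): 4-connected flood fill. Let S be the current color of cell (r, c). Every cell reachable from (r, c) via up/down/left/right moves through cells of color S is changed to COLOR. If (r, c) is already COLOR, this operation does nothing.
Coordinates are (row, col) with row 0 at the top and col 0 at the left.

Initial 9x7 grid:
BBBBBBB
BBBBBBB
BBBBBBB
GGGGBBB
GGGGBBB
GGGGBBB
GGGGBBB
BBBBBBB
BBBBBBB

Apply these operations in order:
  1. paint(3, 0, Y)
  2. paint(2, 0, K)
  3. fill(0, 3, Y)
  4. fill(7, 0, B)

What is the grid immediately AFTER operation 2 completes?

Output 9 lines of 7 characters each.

After op 1 paint(3,0,Y):
BBBBBBB
BBBBBBB
BBBBBBB
YGGGBBB
GGGGBBB
GGGGBBB
GGGGBBB
BBBBBBB
BBBBBBB
After op 2 paint(2,0,K):
BBBBBBB
BBBBBBB
KBBBBBB
YGGGBBB
GGGGBBB
GGGGBBB
GGGGBBB
BBBBBBB
BBBBBBB

Answer: BBBBBBB
BBBBBBB
KBBBBBB
YGGGBBB
GGGGBBB
GGGGBBB
GGGGBBB
BBBBBBB
BBBBBBB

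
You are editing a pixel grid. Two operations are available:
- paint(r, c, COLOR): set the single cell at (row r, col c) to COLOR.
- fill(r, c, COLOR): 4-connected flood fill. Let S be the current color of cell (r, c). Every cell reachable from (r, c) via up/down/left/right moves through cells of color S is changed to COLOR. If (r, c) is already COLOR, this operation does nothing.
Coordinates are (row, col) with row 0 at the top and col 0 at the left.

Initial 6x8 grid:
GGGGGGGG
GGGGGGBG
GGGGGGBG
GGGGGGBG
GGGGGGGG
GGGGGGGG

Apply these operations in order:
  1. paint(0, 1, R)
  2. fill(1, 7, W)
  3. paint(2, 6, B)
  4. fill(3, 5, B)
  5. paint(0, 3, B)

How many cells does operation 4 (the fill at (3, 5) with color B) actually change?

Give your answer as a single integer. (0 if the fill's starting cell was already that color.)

Answer: 44

Derivation:
After op 1 paint(0,1,R):
GRGGGGGG
GGGGGGBG
GGGGGGBG
GGGGGGBG
GGGGGGGG
GGGGGGGG
After op 2 fill(1,7,W) [44 cells changed]:
WRWWWWWW
WWWWWWBW
WWWWWWBW
WWWWWWBW
WWWWWWWW
WWWWWWWW
After op 3 paint(2,6,B):
WRWWWWWW
WWWWWWBW
WWWWWWBW
WWWWWWBW
WWWWWWWW
WWWWWWWW
After op 4 fill(3,5,B) [44 cells changed]:
BRBBBBBB
BBBBBBBB
BBBBBBBB
BBBBBBBB
BBBBBBBB
BBBBBBBB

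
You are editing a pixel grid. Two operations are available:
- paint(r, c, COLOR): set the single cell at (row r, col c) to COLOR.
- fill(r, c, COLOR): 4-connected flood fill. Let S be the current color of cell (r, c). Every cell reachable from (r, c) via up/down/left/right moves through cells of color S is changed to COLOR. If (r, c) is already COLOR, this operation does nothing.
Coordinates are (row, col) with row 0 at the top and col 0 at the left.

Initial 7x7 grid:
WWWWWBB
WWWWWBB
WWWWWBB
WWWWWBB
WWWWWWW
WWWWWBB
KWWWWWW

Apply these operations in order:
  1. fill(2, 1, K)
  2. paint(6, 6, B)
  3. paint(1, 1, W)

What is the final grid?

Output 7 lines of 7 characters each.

After op 1 fill(2,1,K) [38 cells changed]:
KKKKKBB
KKKKKBB
KKKKKBB
KKKKKBB
KKKKKKK
KKKKKBB
KKKKKKK
After op 2 paint(6,6,B):
KKKKKBB
KKKKKBB
KKKKKBB
KKKKKBB
KKKKKKK
KKKKKBB
KKKKKKB
After op 3 paint(1,1,W):
KKKKKBB
KWKKKBB
KKKKKBB
KKKKKBB
KKKKKKK
KKKKKBB
KKKKKKB

Answer: KKKKKBB
KWKKKBB
KKKKKBB
KKKKKBB
KKKKKKK
KKKKKBB
KKKKKKB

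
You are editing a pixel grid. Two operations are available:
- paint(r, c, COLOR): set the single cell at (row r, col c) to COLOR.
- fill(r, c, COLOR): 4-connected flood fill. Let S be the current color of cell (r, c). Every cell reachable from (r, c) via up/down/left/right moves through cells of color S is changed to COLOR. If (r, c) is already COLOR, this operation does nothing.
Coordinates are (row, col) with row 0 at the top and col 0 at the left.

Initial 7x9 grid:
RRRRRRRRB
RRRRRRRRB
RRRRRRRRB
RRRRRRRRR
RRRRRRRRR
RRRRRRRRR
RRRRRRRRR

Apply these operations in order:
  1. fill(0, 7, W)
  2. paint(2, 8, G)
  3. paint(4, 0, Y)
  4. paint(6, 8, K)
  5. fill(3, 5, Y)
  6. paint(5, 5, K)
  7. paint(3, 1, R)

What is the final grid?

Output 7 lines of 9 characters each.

After op 1 fill(0,7,W) [60 cells changed]:
WWWWWWWWB
WWWWWWWWB
WWWWWWWWB
WWWWWWWWW
WWWWWWWWW
WWWWWWWWW
WWWWWWWWW
After op 2 paint(2,8,G):
WWWWWWWWB
WWWWWWWWB
WWWWWWWWG
WWWWWWWWW
WWWWWWWWW
WWWWWWWWW
WWWWWWWWW
After op 3 paint(4,0,Y):
WWWWWWWWB
WWWWWWWWB
WWWWWWWWG
WWWWWWWWW
YWWWWWWWW
WWWWWWWWW
WWWWWWWWW
After op 4 paint(6,8,K):
WWWWWWWWB
WWWWWWWWB
WWWWWWWWG
WWWWWWWWW
YWWWWWWWW
WWWWWWWWW
WWWWWWWWK
After op 5 fill(3,5,Y) [58 cells changed]:
YYYYYYYYB
YYYYYYYYB
YYYYYYYYG
YYYYYYYYY
YYYYYYYYY
YYYYYYYYY
YYYYYYYYK
After op 6 paint(5,5,K):
YYYYYYYYB
YYYYYYYYB
YYYYYYYYG
YYYYYYYYY
YYYYYYYYY
YYYYYKYYY
YYYYYYYYK
After op 7 paint(3,1,R):
YYYYYYYYB
YYYYYYYYB
YYYYYYYYG
YRYYYYYYY
YYYYYYYYY
YYYYYKYYY
YYYYYYYYK

Answer: YYYYYYYYB
YYYYYYYYB
YYYYYYYYG
YRYYYYYYY
YYYYYYYYY
YYYYYKYYY
YYYYYYYYK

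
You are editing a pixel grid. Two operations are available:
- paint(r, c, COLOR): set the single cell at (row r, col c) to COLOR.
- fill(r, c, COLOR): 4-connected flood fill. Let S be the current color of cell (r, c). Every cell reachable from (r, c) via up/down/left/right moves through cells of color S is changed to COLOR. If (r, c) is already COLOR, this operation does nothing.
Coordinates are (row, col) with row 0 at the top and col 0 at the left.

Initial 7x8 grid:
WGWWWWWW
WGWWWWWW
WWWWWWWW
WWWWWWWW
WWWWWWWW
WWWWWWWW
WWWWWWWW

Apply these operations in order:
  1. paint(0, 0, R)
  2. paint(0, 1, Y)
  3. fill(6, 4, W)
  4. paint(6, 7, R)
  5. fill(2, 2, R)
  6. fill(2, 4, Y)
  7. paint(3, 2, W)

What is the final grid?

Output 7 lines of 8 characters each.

Answer: YYYYYYYY
YGYYYYYY
YYYYYYYY
YYWYYYYY
YYYYYYYY
YYYYYYYY
YYYYYYYY

Derivation:
After op 1 paint(0,0,R):
RGWWWWWW
WGWWWWWW
WWWWWWWW
WWWWWWWW
WWWWWWWW
WWWWWWWW
WWWWWWWW
After op 2 paint(0,1,Y):
RYWWWWWW
WGWWWWWW
WWWWWWWW
WWWWWWWW
WWWWWWWW
WWWWWWWW
WWWWWWWW
After op 3 fill(6,4,W) [0 cells changed]:
RYWWWWWW
WGWWWWWW
WWWWWWWW
WWWWWWWW
WWWWWWWW
WWWWWWWW
WWWWWWWW
After op 4 paint(6,7,R):
RYWWWWWW
WGWWWWWW
WWWWWWWW
WWWWWWWW
WWWWWWWW
WWWWWWWW
WWWWWWWR
After op 5 fill(2,2,R) [52 cells changed]:
RYRRRRRR
RGRRRRRR
RRRRRRRR
RRRRRRRR
RRRRRRRR
RRRRRRRR
RRRRRRRR
After op 6 fill(2,4,Y) [54 cells changed]:
YYYYYYYY
YGYYYYYY
YYYYYYYY
YYYYYYYY
YYYYYYYY
YYYYYYYY
YYYYYYYY
After op 7 paint(3,2,W):
YYYYYYYY
YGYYYYYY
YYYYYYYY
YYWYYYYY
YYYYYYYY
YYYYYYYY
YYYYYYYY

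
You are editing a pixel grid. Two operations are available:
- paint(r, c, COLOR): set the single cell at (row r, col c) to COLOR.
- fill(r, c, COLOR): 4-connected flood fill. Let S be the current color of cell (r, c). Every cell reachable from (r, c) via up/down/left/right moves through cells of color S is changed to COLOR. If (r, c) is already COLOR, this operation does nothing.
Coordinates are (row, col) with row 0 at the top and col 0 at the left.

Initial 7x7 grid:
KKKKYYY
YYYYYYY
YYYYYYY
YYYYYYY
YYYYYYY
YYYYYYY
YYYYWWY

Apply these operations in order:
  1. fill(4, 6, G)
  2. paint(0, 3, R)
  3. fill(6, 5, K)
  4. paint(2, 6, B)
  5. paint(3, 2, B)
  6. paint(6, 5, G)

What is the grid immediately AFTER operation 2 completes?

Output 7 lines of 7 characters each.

After op 1 fill(4,6,G) [43 cells changed]:
KKKKGGG
GGGGGGG
GGGGGGG
GGGGGGG
GGGGGGG
GGGGGGG
GGGGWWG
After op 2 paint(0,3,R):
KKKRGGG
GGGGGGG
GGGGGGG
GGGGGGG
GGGGGGG
GGGGGGG
GGGGWWG

Answer: KKKRGGG
GGGGGGG
GGGGGGG
GGGGGGG
GGGGGGG
GGGGGGG
GGGGWWG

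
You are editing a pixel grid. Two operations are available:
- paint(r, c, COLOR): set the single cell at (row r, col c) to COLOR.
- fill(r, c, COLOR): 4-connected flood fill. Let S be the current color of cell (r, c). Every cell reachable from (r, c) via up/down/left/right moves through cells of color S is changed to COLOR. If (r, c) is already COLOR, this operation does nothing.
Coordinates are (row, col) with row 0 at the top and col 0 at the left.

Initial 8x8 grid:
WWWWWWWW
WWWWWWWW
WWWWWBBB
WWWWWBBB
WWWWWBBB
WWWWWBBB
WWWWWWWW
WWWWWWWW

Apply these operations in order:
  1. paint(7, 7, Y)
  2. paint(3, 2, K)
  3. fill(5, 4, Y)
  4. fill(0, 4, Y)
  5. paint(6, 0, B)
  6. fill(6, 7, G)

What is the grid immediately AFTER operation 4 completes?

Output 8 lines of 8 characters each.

Answer: YYYYYYYY
YYYYYYYY
YYYYYBBB
YYKYYBBB
YYYYYBBB
YYYYYBBB
YYYYYYYY
YYYYYYYY

Derivation:
After op 1 paint(7,7,Y):
WWWWWWWW
WWWWWWWW
WWWWWBBB
WWWWWBBB
WWWWWBBB
WWWWWBBB
WWWWWWWW
WWWWWWWY
After op 2 paint(3,2,K):
WWWWWWWW
WWWWWWWW
WWWWWBBB
WWKWWBBB
WWWWWBBB
WWWWWBBB
WWWWWWWW
WWWWWWWY
After op 3 fill(5,4,Y) [50 cells changed]:
YYYYYYYY
YYYYYYYY
YYYYYBBB
YYKYYBBB
YYYYYBBB
YYYYYBBB
YYYYYYYY
YYYYYYYY
After op 4 fill(0,4,Y) [0 cells changed]:
YYYYYYYY
YYYYYYYY
YYYYYBBB
YYKYYBBB
YYYYYBBB
YYYYYBBB
YYYYYYYY
YYYYYYYY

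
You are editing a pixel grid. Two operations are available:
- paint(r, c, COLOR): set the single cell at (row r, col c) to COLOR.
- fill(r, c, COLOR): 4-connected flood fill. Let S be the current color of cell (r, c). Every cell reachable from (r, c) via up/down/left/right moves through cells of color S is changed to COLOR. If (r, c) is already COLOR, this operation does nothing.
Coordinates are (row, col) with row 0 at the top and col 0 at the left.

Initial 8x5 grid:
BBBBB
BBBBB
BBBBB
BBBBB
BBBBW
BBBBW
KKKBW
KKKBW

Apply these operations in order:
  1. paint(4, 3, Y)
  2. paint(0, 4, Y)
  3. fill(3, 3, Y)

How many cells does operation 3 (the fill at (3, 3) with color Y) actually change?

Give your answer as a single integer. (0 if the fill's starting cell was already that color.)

Answer: 28

Derivation:
After op 1 paint(4,3,Y):
BBBBB
BBBBB
BBBBB
BBBBB
BBBYW
BBBBW
KKKBW
KKKBW
After op 2 paint(0,4,Y):
BBBBY
BBBBB
BBBBB
BBBBB
BBBYW
BBBBW
KKKBW
KKKBW
After op 3 fill(3,3,Y) [28 cells changed]:
YYYYY
YYYYY
YYYYY
YYYYY
YYYYW
YYYYW
KKKYW
KKKYW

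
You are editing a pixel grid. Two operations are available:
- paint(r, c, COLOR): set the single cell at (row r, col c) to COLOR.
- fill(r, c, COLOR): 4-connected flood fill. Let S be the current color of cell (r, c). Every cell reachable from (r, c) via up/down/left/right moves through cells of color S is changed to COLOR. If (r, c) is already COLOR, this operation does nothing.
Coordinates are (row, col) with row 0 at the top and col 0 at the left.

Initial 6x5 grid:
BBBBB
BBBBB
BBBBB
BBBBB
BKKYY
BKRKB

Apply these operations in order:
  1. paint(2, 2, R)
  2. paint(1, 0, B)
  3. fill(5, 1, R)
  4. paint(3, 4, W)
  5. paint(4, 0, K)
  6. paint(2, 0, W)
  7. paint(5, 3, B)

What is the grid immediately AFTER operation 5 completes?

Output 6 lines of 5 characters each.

Answer: BBBBB
BBBBB
BBRBB
BBBBW
KRRYY
BRRKB

Derivation:
After op 1 paint(2,2,R):
BBBBB
BBBBB
BBRBB
BBBBB
BKKYY
BKRKB
After op 2 paint(1,0,B):
BBBBB
BBBBB
BBRBB
BBBBB
BKKYY
BKRKB
After op 3 fill(5,1,R) [3 cells changed]:
BBBBB
BBBBB
BBRBB
BBBBB
BRRYY
BRRKB
After op 4 paint(3,4,W):
BBBBB
BBBBB
BBRBB
BBBBW
BRRYY
BRRKB
After op 5 paint(4,0,K):
BBBBB
BBBBB
BBRBB
BBBBW
KRRYY
BRRKB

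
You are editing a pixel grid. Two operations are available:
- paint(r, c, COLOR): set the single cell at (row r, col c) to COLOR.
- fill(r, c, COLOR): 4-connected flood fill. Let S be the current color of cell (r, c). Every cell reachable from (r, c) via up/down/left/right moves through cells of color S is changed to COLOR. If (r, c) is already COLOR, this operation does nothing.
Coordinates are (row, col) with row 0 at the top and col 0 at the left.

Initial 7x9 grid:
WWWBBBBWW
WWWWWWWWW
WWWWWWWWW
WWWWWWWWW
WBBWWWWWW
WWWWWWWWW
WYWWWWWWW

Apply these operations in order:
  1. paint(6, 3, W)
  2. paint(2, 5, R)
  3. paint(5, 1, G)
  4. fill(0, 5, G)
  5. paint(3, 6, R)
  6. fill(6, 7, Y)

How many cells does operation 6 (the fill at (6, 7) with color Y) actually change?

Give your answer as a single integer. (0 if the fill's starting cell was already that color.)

After op 1 paint(6,3,W):
WWWBBBBWW
WWWWWWWWW
WWWWWWWWW
WWWWWWWWW
WBBWWWWWW
WWWWWWWWW
WYWWWWWWW
After op 2 paint(2,5,R):
WWWBBBBWW
WWWWWWWWW
WWWWWRWWW
WWWWWWWWW
WBBWWWWWW
WWWWWWWWW
WYWWWWWWW
After op 3 paint(5,1,G):
WWWBBBBWW
WWWWWWWWW
WWWWWRWWW
WWWWWWWWW
WBBWWWWWW
WGWWWWWWW
WYWWWWWWW
After op 4 fill(0,5,G) [4 cells changed]:
WWWGGGGWW
WWWWWWWWW
WWWWWRWWW
WWWWWWWWW
WBBWWWWWW
WGWWWWWWW
WYWWWWWWW
After op 5 paint(3,6,R):
WWWGGGGWW
WWWWWWWWW
WWWWWRWWW
WWWWWWRWW
WBBWWWWWW
WGWWWWWWW
WYWWWWWWW
After op 6 fill(6,7,Y) [53 cells changed]:
YYYGGGGYY
YYYYYYYYY
YYYYYRYYY
YYYYYYRYY
YBBYYYYYY
YGYYYYYYY
YYYYYYYYY

Answer: 53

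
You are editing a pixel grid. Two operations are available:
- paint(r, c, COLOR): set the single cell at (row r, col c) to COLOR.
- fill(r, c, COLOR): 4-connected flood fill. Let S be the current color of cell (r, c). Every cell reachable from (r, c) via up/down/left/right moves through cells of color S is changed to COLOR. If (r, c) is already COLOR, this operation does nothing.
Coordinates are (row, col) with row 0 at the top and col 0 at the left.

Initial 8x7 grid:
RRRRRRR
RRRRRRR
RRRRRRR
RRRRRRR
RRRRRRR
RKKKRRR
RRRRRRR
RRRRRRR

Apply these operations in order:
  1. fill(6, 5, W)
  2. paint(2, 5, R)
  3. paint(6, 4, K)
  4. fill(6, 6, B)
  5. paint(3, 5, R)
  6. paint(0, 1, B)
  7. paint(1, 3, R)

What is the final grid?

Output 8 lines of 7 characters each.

Answer: BBBBBBB
BBBRBBB
BBBBBRB
BBBBBRB
BBBBBBB
BKKKBBB
BBBBKBB
BBBBBBB

Derivation:
After op 1 fill(6,5,W) [53 cells changed]:
WWWWWWW
WWWWWWW
WWWWWWW
WWWWWWW
WWWWWWW
WKKKWWW
WWWWWWW
WWWWWWW
After op 2 paint(2,5,R):
WWWWWWW
WWWWWWW
WWWWWRW
WWWWWWW
WWWWWWW
WKKKWWW
WWWWWWW
WWWWWWW
After op 3 paint(6,4,K):
WWWWWWW
WWWWWWW
WWWWWRW
WWWWWWW
WWWWWWW
WKKKWWW
WWWWKWW
WWWWWWW
After op 4 fill(6,6,B) [51 cells changed]:
BBBBBBB
BBBBBBB
BBBBBRB
BBBBBBB
BBBBBBB
BKKKBBB
BBBBKBB
BBBBBBB
After op 5 paint(3,5,R):
BBBBBBB
BBBBBBB
BBBBBRB
BBBBBRB
BBBBBBB
BKKKBBB
BBBBKBB
BBBBBBB
After op 6 paint(0,1,B):
BBBBBBB
BBBBBBB
BBBBBRB
BBBBBRB
BBBBBBB
BKKKBBB
BBBBKBB
BBBBBBB
After op 7 paint(1,3,R):
BBBBBBB
BBBRBBB
BBBBBRB
BBBBBRB
BBBBBBB
BKKKBBB
BBBBKBB
BBBBBBB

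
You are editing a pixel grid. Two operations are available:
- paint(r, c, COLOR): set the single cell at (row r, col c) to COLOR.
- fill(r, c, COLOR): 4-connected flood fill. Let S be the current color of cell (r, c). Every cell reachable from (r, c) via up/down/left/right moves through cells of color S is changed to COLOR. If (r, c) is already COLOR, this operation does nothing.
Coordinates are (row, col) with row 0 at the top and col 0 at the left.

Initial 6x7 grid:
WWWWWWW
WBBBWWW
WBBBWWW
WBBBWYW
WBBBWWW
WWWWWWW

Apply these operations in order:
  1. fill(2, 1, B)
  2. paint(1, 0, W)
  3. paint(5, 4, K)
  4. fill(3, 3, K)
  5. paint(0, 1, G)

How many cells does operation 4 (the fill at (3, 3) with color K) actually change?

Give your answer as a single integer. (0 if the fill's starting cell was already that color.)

After op 1 fill(2,1,B) [0 cells changed]:
WWWWWWW
WBBBWWW
WBBBWWW
WBBBWYW
WBBBWWW
WWWWWWW
After op 2 paint(1,0,W):
WWWWWWW
WBBBWWW
WBBBWWW
WBBBWYW
WBBBWWW
WWWWWWW
After op 3 paint(5,4,K):
WWWWWWW
WBBBWWW
WBBBWWW
WBBBWYW
WBBBWWW
WWWWKWW
After op 4 fill(3,3,K) [12 cells changed]:
WWWWWWW
WKKKWWW
WKKKWWW
WKKKWYW
WKKKWWW
WWWWKWW

Answer: 12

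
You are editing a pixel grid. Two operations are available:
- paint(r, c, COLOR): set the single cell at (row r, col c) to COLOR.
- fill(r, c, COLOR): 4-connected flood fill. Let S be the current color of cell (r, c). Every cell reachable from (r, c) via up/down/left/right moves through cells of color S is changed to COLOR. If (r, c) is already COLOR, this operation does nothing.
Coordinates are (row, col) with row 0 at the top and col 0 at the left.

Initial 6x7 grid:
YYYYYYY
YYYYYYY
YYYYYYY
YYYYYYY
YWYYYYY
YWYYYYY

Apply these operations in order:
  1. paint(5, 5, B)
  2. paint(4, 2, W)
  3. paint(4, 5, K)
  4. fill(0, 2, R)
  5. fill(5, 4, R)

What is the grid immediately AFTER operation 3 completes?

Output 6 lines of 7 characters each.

Answer: YYYYYYY
YYYYYYY
YYYYYYY
YYYYYYY
YWWYYKY
YWYYYBY

Derivation:
After op 1 paint(5,5,B):
YYYYYYY
YYYYYYY
YYYYYYY
YYYYYYY
YWYYYYY
YWYYYBY
After op 2 paint(4,2,W):
YYYYYYY
YYYYYYY
YYYYYYY
YYYYYYY
YWWYYYY
YWYYYBY
After op 3 paint(4,5,K):
YYYYYYY
YYYYYYY
YYYYYYY
YYYYYYY
YWWYYKY
YWYYYBY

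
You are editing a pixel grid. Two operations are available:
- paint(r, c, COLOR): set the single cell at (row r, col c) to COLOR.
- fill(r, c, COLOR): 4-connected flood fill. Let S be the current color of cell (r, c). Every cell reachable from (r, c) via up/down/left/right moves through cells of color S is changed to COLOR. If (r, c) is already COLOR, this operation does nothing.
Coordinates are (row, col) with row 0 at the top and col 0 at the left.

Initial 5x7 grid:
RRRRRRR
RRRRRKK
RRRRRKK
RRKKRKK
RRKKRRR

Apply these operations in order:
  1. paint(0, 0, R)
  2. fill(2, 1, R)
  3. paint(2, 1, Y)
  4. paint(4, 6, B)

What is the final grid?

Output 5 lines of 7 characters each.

Answer: RRRRRRR
RRRRRKK
RYRRRKK
RRKKRKK
RRKKRRB

Derivation:
After op 1 paint(0,0,R):
RRRRRRR
RRRRRKK
RRRRRKK
RRKKRKK
RRKKRRR
After op 2 fill(2,1,R) [0 cells changed]:
RRRRRRR
RRRRRKK
RRRRRKK
RRKKRKK
RRKKRRR
After op 3 paint(2,1,Y):
RRRRRRR
RRRRRKK
RYRRRKK
RRKKRKK
RRKKRRR
After op 4 paint(4,6,B):
RRRRRRR
RRRRRKK
RYRRRKK
RRKKRKK
RRKKRRB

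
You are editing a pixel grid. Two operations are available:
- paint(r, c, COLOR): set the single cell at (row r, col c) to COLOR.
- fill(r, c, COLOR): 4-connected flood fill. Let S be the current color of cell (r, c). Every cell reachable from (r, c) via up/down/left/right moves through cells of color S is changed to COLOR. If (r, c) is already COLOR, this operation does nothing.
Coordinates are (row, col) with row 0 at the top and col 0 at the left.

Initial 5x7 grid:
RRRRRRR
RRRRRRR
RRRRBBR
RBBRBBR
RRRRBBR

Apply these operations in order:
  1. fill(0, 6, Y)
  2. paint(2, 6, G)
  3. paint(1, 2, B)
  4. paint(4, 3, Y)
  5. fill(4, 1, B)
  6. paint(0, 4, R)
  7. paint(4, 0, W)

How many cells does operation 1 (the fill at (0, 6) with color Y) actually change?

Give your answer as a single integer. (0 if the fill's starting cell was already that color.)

After op 1 fill(0,6,Y) [27 cells changed]:
YYYYYYY
YYYYYYY
YYYYBBY
YBBYBBY
YYYYBBY

Answer: 27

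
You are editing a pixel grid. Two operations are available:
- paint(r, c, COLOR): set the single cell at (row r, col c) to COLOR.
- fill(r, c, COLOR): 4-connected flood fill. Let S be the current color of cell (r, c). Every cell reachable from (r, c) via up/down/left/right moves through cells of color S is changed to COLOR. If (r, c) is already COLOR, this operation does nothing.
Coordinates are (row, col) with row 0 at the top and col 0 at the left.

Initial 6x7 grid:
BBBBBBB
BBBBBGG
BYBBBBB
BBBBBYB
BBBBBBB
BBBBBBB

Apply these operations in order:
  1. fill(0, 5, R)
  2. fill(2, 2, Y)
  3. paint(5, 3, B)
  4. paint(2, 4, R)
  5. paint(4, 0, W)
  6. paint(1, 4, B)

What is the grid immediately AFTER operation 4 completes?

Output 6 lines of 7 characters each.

After op 1 fill(0,5,R) [38 cells changed]:
RRRRRRR
RRRRRGG
RYRRRRR
RRRRRYR
RRRRRRR
RRRRRRR
After op 2 fill(2,2,Y) [38 cells changed]:
YYYYYYY
YYYYYGG
YYYYYYY
YYYYYYY
YYYYYYY
YYYYYYY
After op 3 paint(5,3,B):
YYYYYYY
YYYYYGG
YYYYYYY
YYYYYYY
YYYYYYY
YYYBYYY
After op 4 paint(2,4,R):
YYYYYYY
YYYYYGG
YYYYRYY
YYYYYYY
YYYYYYY
YYYBYYY

Answer: YYYYYYY
YYYYYGG
YYYYRYY
YYYYYYY
YYYYYYY
YYYBYYY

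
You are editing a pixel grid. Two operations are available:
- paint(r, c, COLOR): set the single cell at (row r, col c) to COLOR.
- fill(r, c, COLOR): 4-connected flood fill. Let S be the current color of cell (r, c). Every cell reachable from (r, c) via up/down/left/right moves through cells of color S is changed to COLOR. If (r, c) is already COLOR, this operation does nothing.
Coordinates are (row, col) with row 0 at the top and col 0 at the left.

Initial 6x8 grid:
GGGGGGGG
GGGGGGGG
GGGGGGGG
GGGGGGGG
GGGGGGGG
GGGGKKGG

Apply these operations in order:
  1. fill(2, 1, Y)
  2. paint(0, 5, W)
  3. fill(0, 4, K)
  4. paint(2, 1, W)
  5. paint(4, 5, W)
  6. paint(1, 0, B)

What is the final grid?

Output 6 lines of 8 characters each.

Answer: KKKKKWKK
BKKKKKKK
KWKKKKKK
KKKKKKKK
KKKKKWKK
KKKKKKKK

Derivation:
After op 1 fill(2,1,Y) [46 cells changed]:
YYYYYYYY
YYYYYYYY
YYYYYYYY
YYYYYYYY
YYYYYYYY
YYYYKKYY
After op 2 paint(0,5,W):
YYYYYWYY
YYYYYYYY
YYYYYYYY
YYYYYYYY
YYYYYYYY
YYYYKKYY
After op 3 fill(0,4,K) [45 cells changed]:
KKKKKWKK
KKKKKKKK
KKKKKKKK
KKKKKKKK
KKKKKKKK
KKKKKKKK
After op 4 paint(2,1,W):
KKKKKWKK
KKKKKKKK
KWKKKKKK
KKKKKKKK
KKKKKKKK
KKKKKKKK
After op 5 paint(4,5,W):
KKKKKWKK
KKKKKKKK
KWKKKKKK
KKKKKKKK
KKKKKWKK
KKKKKKKK
After op 6 paint(1,0,B):
KKKKKWKK
BKKKKKKK
KWKKKKKK
KKKKKKKK
KKKKKWKK
KKKKKKKK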